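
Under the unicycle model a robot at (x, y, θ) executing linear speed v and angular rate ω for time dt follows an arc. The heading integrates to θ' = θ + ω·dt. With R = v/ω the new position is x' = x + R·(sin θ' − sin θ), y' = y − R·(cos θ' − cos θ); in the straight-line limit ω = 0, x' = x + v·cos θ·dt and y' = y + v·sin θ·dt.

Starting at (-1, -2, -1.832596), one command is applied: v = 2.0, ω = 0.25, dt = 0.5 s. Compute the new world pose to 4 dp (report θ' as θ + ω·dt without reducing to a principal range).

θ' = -1.8326 + 0.25·0.5 = -1.7076
R = v/ω = 2.0/0.25 = 8.0000
x' = -1 + 8.0000·(sin -1.7076 − sin -1.8326) = -1.1979
y' = -2 − 8.0000·(cos -1.7076 − cos -1.8326) = -2.9796

(-1.1979, -2.9796, -1.7076)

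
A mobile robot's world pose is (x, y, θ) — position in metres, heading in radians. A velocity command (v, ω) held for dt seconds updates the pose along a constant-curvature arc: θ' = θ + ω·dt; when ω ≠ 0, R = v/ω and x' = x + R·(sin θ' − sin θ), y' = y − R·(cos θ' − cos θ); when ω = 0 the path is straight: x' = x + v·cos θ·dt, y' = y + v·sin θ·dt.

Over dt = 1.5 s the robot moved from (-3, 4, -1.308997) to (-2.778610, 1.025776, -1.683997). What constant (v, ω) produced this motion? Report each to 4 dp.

v = 2.0000, ω = -0.2500

Δθ = -1.683997 − -1.308997 = -0.375000
ω = Δθ/dt = -0.375000/1.5 = -0.2500
R = −Δy/(cos θ' − cos θ) = -8.0000
v = R·ω = -8.0000·-0.2500 = 2.0000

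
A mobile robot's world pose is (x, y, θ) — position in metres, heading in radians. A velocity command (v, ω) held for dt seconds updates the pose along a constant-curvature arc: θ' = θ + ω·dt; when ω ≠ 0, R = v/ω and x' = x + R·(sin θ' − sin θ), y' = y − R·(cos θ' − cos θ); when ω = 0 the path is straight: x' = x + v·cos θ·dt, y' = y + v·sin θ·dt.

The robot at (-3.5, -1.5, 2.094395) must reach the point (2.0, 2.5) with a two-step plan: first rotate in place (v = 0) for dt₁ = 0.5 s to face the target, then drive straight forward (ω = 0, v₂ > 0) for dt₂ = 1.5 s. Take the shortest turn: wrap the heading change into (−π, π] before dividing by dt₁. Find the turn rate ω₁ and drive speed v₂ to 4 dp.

ω₁ = -2.9312, v₂ = 4.5338

heading to target = atan2(2.5−-1.5, 2−-3.5) = 0.6288
Δθ = wrap(0.6288 − 2.0944) = -1.4656; ω₁ = Δθ/dt₁ = -2.9312
distance = √((2−-3.5)² + (2.5−-1.5)²) = 6.8007; v₂ = distance/dt₂ = 4.5338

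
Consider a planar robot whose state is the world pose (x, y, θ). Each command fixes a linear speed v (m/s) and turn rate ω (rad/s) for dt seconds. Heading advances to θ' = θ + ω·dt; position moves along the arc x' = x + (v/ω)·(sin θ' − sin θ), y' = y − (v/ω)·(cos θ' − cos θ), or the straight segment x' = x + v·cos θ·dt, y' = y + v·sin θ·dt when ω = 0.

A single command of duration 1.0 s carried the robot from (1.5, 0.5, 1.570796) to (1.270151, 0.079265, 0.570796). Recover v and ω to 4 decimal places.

v = -0.5000, ω = -1.0000

Δθ = 0.570796 − 1.570796 = -1.000000
ω = Δθ/dt = -1.000000/1.0 = -1.0000
R = −Δy/(cos θ' − cos θ) = 0.5000
v = R·ω = 0.5000·-1.0000 = -0.5000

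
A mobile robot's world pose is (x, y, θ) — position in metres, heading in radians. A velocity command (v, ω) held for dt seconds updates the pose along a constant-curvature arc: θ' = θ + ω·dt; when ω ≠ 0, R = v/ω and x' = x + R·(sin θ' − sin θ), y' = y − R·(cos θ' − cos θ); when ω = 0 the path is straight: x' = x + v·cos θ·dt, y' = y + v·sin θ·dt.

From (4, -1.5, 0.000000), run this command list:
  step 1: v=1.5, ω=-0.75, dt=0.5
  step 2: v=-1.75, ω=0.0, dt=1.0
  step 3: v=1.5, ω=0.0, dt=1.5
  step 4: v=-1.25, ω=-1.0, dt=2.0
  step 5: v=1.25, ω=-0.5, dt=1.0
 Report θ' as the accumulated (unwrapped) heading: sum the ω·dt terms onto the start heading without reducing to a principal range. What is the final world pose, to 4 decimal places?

step 1: θ'=-0.3750 (R=-2.0000) → pose (4.7325, -1.6390, -0.3750)
step 2: θ'=-0.3750 (straight) → pose (3.1042, -0.9980, -0.3750)
step 3: θ'=-0.3750 (straight) → pose (5.1978, -1.8221, -0.3750)
step 4: θ'=-2.3750 (R=1.2500) → pose (4.7885, 0.2414, -2.3750)
step 5: θ'=-2.8750 (R=-2.5000) → pose (3.7129, -0.3696, -2.8750)

(3.7129, -0.3696, -2.8750)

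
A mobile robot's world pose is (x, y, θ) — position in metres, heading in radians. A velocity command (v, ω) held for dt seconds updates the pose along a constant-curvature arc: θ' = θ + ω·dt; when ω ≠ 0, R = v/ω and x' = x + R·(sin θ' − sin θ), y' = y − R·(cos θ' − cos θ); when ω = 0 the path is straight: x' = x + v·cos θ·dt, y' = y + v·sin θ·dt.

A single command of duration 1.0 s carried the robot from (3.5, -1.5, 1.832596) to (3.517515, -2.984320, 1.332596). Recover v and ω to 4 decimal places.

v = -1.5000, ω = -0.5000

Δθ = 1.332596 − 1.832596 = -0.500000
ω = Δθ/dt = -0.500000/1.0 = -0.5000
R = −Δy/(cos θ' − cos θ) = 3.0000
v = R·ω = 3.0000·-0.5000 = -1.5000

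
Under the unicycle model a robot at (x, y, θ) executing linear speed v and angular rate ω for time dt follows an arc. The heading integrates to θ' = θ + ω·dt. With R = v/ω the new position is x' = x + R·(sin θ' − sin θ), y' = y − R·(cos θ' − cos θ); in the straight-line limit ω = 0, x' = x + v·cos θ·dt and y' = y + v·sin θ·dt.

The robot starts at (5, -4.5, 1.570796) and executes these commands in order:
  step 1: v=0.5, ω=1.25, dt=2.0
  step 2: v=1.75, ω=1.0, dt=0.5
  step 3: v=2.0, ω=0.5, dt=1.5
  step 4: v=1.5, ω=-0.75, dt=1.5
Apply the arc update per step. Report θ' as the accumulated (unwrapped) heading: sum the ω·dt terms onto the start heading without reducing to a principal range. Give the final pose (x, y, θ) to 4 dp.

(4.7247, -10.0427, 4.1958)

step 1: θ'=4.0708 (R=0.4000) → pose (4.2795, -4.2606, 4.0708)
step 2: θ'=4.5708 (R=1.7500) → pose (3.9491, -5.0610, 4.5708)
step 3: θ'=5.3208 (R=4.0000) → pose (4.6268, -7.9117, 5.3208)
step 4: θ'=4.1958 (R=-2.0000) → pose (4.7247, -10.0427, 4.1958)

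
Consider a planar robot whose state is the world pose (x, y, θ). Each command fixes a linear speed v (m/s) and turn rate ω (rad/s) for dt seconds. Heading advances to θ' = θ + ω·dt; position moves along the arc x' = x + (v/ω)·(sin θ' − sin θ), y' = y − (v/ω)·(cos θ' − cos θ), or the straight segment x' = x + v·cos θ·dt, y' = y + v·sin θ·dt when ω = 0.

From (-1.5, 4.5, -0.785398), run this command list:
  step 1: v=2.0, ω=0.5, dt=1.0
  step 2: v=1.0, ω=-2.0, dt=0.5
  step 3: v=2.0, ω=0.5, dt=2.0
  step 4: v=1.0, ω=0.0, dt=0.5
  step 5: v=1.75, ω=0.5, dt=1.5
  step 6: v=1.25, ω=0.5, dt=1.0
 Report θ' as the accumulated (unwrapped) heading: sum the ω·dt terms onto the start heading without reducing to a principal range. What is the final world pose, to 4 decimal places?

step 1: θ'=-0.2854 (R=4.0000) → pose (0.2023, 3.4902, -0.2854)
step 2: θ'=-1.2854 (R=-0.5000) → pose (0.5413, 3.1512, -1.2854)
step 3: θ'=-0.2854 (R=4.0000) → pose (3.2533, 0.4392, -0.2854)
step 4: θ'=-0.2854 (straight) → pose (3.7331, 0.2984, -0.2854)
step 5: θ'=0.4646 (R=3.5000) → pose (6.2867, 0.5278, 0.4646)
step 6: θ'=0.9646 (R=2.5000) → pose (7.2211, 1.3385, 0.9646)

(7.2211, 1.3385, 0.9646)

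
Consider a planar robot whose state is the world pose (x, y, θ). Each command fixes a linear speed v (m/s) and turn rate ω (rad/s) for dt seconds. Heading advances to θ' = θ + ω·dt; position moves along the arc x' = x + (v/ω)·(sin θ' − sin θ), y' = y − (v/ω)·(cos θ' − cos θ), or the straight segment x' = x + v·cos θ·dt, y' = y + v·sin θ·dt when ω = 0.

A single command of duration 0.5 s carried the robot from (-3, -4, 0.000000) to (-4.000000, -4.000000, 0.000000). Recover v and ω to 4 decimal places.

v = -2.0000, ω = 0.0000

Δθ = 0.000000 − 0.000000 = 0.000000
ω = Δθ/dt = 0.000000/0.5 = 0.0000
ω = 0 → v = (Δx·cos θ + Δy·sin θ)/dt = -2.0000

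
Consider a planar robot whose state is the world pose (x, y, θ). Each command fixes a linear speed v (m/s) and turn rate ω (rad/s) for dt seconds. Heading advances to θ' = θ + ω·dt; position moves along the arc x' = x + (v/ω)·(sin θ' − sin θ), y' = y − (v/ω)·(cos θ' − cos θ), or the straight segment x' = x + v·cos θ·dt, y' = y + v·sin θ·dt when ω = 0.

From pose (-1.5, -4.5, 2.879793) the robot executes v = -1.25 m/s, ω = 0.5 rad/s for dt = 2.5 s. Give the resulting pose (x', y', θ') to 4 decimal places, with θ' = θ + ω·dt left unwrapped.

(1.2346, -3.4607, 4.1298)

θ' = 2.8798 + 0.5·2.5 = 4.1298
R = v/ω = -1.25/0.5 = -2.5000
x' = -1.5 + -2.5000·(sin 4.1298 − sin 2.8798) = 1.2346
y' = -4.5 − -2.5000·(cos 4.1298 − cos 2.8798) = -3.4607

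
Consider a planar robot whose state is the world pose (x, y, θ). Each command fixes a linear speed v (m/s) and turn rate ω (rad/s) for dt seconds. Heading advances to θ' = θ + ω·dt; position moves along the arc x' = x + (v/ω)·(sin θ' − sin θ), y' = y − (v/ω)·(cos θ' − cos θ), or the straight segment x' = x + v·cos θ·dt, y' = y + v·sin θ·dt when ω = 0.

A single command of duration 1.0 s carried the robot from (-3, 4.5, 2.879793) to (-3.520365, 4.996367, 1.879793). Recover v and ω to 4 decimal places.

v = 0.7500, ω = -1.0000

Δθ = 1.879793 − 2.879793 = -1.000000
ω = Δθ/dt = -1.000000/1.0 = -1.0000
R = Δx/(sin θ' − sin θ) = -0.7500
v = R·ω = -0.7500·-1.0000 = 0.7500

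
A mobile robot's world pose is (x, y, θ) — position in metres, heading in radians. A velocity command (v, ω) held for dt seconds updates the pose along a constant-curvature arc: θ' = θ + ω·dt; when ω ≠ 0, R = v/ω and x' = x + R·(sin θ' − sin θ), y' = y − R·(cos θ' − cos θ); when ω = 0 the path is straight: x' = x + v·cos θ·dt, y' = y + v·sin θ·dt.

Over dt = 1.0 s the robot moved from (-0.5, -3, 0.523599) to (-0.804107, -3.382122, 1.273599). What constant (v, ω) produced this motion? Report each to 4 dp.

Δθ = 1.273599 − 0.523599 = 0.750000
ω = Δθ/dt = 0.750000/1.0 = 0.7500
R = −Δy/(cos θ' − cos θ) = -0.6667
v = R·ω = -0.6667·0.7500 = -0.5000

v = -0.5000, ω = 0.7500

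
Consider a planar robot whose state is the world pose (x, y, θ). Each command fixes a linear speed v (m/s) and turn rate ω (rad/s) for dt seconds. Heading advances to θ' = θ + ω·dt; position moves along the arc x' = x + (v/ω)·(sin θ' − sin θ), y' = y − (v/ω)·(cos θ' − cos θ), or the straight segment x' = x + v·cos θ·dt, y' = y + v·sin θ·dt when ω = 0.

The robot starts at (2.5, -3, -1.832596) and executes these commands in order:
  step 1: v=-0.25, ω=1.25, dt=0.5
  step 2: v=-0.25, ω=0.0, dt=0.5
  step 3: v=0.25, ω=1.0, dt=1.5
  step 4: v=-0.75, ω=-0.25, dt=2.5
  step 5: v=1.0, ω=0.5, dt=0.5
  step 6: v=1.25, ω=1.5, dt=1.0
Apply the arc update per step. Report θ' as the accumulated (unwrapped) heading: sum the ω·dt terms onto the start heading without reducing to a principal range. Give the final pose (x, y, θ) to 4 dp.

step 1: θ'=-1.2076 (R=-0.2000) → pose (2.4938, -2.8772, -1.2076)
step 2: θ'=-1.2076 (straight) → pose (2.4494, -2.7603, -1.2076)
step 3: θ'=0.2924 (R=0.2500) → pose (2.7551, -2.9109, 0.2924)
step 4: θ'=-0.3326 (R=3.0000) → pose (0.9109, -2.8738, -0.3326)
step 5: θ'=-0.0826 (R=2.0000) → pose (1.3988, -2.9766, -0.0826)
step 6: θ'=1.4174 (R=0.8333) → pose (2.2911, -2.2735, 1.4174)

(2.2911, -2.2735, 1.4174)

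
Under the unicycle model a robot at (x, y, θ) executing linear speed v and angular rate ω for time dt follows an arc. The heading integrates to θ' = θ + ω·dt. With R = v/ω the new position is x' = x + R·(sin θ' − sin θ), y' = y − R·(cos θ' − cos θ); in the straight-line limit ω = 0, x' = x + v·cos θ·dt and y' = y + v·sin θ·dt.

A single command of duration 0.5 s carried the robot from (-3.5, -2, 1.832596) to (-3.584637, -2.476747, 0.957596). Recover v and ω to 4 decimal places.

Δθ = 0.957596 − 1.832596 = -0.875000
ω = Δθ/dt = -0.875000/0.5 = -1.7500
R = −Δy/(cos θ' − cos θ) = 0.5714
v = R·ω = 0.5714·-1.7500 = -1.0000

v = -1.0000, ω = -1.7500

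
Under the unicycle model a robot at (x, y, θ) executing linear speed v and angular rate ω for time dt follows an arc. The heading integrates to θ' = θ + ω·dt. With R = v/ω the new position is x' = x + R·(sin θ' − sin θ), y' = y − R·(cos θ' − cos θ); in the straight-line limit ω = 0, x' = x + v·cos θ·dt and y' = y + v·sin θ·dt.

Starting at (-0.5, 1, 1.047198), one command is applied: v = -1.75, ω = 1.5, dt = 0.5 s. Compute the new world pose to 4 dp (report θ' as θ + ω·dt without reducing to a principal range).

θ' = 1.0472 + 1.5·0.5 = 1.7972
R = v/ω = -1.75/1.5 = -1.1667
x' = -0.5 + -1.1667·(sin 1.7972 − sin 1.0472) = -0.6265
y' = 1 − -1.1667·(cos 1.7972 − cos 1.0472) = 0.1548

(-0.6265, 0.1548, 1.7972)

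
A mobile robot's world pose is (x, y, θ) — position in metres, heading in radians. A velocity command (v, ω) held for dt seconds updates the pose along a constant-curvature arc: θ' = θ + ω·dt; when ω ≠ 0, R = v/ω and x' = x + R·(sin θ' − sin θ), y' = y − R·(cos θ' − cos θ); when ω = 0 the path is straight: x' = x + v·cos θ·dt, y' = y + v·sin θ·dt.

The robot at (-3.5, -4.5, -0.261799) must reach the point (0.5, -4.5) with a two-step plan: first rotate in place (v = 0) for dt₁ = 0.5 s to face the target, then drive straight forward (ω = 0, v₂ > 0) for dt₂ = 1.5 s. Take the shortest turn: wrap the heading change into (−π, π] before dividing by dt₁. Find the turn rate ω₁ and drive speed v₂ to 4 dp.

ω₁ = 0.5236, v₂ = 2.6667

heading to target = atan2(-4.5−-4.5, 0.5−-3.5) = 0.0000
Δθ = wrap(0.0000 − -0.2618) = 0.2618; ω₁ = Δθ/dt₁ = 0.5236
distance = √((0.5−-3.5)² + (-4.5−-4.5)²) = 4.0000; v₂ = distance/dt₂ = 2.6667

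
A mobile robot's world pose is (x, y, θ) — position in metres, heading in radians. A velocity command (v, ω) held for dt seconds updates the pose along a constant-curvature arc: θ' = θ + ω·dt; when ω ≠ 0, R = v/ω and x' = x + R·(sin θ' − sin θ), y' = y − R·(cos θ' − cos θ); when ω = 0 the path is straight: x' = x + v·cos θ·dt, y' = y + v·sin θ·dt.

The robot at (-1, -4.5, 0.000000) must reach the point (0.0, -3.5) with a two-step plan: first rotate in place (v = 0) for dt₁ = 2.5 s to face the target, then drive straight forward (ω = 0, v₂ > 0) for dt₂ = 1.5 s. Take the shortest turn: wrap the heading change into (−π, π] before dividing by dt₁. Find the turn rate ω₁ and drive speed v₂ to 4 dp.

ω₁ = 0.3142, v₂ = 0.9428

heading to target = atan2(-3.5−-4.5, 0−-1) = 0.7854
Δθ = wrap(0.7854 − 0.0000) = 0.7854; ω₁ = Δθ/dt₁ = 0.3142
distance = √((0−-1)² + (-3.5−-4.5)²) = 1.4142; v₂ = distance/dt₂ = 0.9428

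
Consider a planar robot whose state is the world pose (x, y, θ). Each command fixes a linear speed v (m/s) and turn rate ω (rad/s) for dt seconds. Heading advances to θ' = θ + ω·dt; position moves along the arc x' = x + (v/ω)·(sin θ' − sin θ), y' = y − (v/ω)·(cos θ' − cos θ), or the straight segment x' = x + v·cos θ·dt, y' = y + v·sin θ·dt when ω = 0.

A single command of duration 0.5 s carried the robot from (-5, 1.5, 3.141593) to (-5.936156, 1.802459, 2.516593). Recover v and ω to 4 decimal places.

v = 2.0000, ω = -1.2500

Δθ = 2.516593 − 3.141593 = -0.625000
ω = Δθ/dt = -0.625000/0.5 = -1.2500
R = Δx/(sin θ' − sin θ) = -1.6000
v = R·ω = -1.6000·-1.2500 = 2.0000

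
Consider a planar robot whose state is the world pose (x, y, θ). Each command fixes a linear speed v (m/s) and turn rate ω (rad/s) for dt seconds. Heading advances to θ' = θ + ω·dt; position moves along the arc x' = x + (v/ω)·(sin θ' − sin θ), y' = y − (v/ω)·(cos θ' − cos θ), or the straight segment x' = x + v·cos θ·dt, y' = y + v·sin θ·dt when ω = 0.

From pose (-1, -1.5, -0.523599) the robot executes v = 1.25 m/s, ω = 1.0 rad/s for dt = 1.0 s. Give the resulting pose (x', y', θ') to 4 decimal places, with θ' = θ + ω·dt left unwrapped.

θ' = -0.5236 + 1.0·1.0 = 0.4764
R = v/ω = 1.25/1.0 = 1.2500
x' = -1 + 1.2500·(sin 0.4764 − sin -0.5236) = 0.1982
y' = -1.5 − 1.2500·(cos 0.4764 − cos -0.5236) = -1.5283

(0.1982, -1.5283, 0.4764)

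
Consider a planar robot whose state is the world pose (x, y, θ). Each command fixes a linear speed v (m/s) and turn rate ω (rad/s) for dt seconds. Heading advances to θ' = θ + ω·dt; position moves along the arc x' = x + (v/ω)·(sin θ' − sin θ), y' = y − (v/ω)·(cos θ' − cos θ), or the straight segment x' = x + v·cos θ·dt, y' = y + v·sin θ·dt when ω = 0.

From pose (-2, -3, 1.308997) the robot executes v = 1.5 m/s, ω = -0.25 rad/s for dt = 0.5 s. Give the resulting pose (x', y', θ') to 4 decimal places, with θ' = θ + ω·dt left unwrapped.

(-1.7612, -2.2896, 1.1840)

θ' = 1.3090 + -0.25·0.5 = 1.1840
R = v/ω = 1.5/-0.25 = -6.0000
x' = -2 + -6.0000·(sin 1.1840 − sin 1.3090) = -1.7612
y' = -3 − -6.0000·(cos 1.1840 − cos 1.3090) = -2.2896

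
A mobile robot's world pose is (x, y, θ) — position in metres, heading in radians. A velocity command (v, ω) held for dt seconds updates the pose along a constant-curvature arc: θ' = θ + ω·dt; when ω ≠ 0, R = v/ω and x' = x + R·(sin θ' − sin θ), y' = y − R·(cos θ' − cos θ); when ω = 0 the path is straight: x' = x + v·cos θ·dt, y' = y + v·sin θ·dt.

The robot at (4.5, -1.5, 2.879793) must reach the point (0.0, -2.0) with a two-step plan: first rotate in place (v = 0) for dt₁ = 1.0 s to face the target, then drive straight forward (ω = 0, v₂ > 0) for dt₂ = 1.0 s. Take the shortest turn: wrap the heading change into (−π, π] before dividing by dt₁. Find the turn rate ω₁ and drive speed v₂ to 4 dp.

ω₁ = 0.3725, v₂ = 4.5277

heading to target = atan2(-2−-1.5, 0−4.5) = -3.0309
Δθ = wrap(-3.0309 − 2.8798) = 0.3725; ω₁ = Δθ/dt₁ = 0.3725
distance = √((0−4.5)² + (-2−-1.5)²) = 4.5277; v₂ = distance/dt₂ = 4.5277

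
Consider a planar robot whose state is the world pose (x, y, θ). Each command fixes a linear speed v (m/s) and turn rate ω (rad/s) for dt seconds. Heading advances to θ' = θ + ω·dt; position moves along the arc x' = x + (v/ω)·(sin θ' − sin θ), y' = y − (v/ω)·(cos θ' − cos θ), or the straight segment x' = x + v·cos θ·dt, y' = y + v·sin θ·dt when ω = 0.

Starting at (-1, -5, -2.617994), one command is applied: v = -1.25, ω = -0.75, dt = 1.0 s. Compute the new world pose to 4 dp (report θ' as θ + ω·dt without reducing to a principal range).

θ' = -2.6180 + -0.75·1.0 = -3.3680
R = v/ω = -1.25/-0.75 = 1.6667
x' = -1 + 1.6667·(sin -3.3680 − sin -2.6180) = 0.2075
y' = -5 − 1.6667·(cos -3.3680 − cos -2.6180) = -4.8192

(0.2075, -4.8192, -3.3680)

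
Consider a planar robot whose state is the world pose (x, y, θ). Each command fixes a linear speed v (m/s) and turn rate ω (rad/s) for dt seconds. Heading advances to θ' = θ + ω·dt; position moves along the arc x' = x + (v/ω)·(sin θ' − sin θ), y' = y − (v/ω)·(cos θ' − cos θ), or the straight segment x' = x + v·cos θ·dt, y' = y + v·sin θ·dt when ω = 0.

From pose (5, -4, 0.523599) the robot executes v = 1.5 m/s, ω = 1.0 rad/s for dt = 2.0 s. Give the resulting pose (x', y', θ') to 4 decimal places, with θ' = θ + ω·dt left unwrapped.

θ' = 0.5236 + 1.0·2.0 = 2.5236
R = v/ω = 1.5/1.0 = 1.5000
x' = 5 + 1.5000·(sin 2.5236 − sin 0.5236) = 5.1191
y' = -4 − 1.5000·(cos 2.5236 − cos 0.5236) = -1.4784

(5.1191, -1.4784, 2.5236)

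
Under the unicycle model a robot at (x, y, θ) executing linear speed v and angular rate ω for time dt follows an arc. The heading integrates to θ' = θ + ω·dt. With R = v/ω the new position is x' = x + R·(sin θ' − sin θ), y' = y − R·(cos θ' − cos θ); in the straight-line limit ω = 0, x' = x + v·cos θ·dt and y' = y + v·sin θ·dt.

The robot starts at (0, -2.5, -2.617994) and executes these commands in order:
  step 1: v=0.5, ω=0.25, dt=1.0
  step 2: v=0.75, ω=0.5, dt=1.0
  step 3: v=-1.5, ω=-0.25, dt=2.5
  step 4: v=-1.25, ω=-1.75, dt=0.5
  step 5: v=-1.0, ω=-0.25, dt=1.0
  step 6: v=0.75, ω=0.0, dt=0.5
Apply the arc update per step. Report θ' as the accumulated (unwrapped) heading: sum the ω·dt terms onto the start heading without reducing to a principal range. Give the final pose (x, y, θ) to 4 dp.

step 1: θ'=-2.3680 (R=2.0000) → pose (-0.3974, -2.8012, -2.3680)
step 2: θ'=-1.8680 (R=1.5000) → pose (-0.7836, -3.4351, -1.8680)
step 3: θ'=-2.4930 (R=6.0000) → pose (1.3289, -0.4106, -2.4930)
step 4: θ'=-3.3680 (R=0.7143) → pose (1.9208, -0.2837, -3.3680)
step 5: θ'=-3.6180 (R=4.0000) → pose (2.8572, -0.6270, -3.6180)
step 6: θ'=-3.6180 (straight) → pose (2.5240, -0.4551, -3.6180)

(2.5240, -0.4551, -3.6180)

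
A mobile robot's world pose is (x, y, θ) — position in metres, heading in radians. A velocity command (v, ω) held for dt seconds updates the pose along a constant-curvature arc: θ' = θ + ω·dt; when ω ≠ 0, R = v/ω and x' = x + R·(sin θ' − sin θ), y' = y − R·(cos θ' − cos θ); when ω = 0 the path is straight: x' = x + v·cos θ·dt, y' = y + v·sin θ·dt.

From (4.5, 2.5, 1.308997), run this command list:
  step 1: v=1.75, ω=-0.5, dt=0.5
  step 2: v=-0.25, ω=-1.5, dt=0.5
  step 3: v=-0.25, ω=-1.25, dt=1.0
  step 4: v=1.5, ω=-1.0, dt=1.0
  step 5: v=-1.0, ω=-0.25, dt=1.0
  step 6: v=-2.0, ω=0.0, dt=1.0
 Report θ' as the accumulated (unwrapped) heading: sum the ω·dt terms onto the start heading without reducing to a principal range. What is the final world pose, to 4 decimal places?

(6.3347, 4.3827, -2.1910)

step 1: θ'=1.0590 (R=-3.5000) → pose (4.8292, 3.3082, 1.0590)
step 2: θ'=0.3090 (R=0.1667) → pose (4.7346, 3.2311, 0.3090)
step 3: θ'=-0.9410 (R=0.2000) → pose (4.5121, 3.3038, -0.9410)
step 4: θ'=-1.9410 (R=-1.5000) → pose (4.6983, 1.8777, -1.9410)
step 5: θ'=-2.1910 (R=4.0000) → pose (5.1723, 2.7552, -2.1910)
step 6: θ'=-2.1910 (straight) → pose (6.3347, 4.3827, -2.1910)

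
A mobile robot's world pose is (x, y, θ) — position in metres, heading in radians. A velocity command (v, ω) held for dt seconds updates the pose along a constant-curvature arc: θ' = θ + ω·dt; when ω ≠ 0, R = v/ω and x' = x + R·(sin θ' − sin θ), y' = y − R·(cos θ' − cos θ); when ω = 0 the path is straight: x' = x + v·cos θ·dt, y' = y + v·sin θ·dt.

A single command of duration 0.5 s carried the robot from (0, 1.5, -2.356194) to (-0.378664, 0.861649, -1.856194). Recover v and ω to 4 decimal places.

v = 1.5000, ω = 1.0000

Δθ = -1.856194 − -2.356194 = 0.500000
ω = Δθ/dt = 0.500000/0.5 = 1.0000
R = −Δy/(cos θ' − cos θ) = 1.5000
v = R·ω = 1.5000·1.0000 = 1.5000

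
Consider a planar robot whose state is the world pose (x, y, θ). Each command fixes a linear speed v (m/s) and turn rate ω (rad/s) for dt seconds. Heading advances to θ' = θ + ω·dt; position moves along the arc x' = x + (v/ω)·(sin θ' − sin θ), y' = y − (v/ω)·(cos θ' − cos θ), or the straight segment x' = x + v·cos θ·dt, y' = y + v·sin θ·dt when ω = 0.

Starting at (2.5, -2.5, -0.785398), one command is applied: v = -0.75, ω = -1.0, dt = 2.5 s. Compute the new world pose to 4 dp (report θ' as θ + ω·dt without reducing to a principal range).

(3.1378, -1.2274, -3.2854)

θ' = -0.7854 + -1.0·2.5 = -3.2854
R = v/ω = -0.75/-1.0 = 0.7500
x' = 2.5 + 0.7500·(sin -3.2854 − sin -0.7854) = 3.1378
y' = -2.5 − 0.7500·(cos -3.2854 − cos -0.7854) = -1.2274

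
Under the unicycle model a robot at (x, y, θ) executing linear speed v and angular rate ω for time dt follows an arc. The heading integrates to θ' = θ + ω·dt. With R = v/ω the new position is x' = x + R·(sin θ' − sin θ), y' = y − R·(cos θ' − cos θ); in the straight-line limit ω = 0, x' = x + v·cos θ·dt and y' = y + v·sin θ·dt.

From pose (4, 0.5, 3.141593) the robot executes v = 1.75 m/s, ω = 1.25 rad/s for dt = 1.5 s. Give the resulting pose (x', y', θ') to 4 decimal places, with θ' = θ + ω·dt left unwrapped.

θ' = 3.1416 + 1.25·1.5 = 5.0166
R = v/ω = 1.75/1.25 = 1.4000
x' = 4 + 1.4000·(sin 5.0166 − sin 3.1416) = 2.6643
y' = 0.5 − 1.4000·(cos 5.0166 − cos 3.1416) = -1.3193

(2.6643, -1.3193, 5.0166)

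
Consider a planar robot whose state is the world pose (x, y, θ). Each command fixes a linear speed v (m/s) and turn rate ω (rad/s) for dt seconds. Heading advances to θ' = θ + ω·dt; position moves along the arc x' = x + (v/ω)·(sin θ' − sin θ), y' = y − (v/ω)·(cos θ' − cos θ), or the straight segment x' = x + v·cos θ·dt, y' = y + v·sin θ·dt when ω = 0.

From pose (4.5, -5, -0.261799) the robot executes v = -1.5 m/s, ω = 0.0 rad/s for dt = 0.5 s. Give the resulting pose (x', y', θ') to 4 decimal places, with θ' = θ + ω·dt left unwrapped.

(3.7756, -4.8059, -0.2618)

θ' = -0.2618 + 0.0·0.5 = -0.2618
ω = 0 → straight: x' = 4.5 + -1.5·cos(-0.2618)·0.5 = 3.7756
y' = -5 + -1.5·sin(-0.2618)·0.5 = -4.8059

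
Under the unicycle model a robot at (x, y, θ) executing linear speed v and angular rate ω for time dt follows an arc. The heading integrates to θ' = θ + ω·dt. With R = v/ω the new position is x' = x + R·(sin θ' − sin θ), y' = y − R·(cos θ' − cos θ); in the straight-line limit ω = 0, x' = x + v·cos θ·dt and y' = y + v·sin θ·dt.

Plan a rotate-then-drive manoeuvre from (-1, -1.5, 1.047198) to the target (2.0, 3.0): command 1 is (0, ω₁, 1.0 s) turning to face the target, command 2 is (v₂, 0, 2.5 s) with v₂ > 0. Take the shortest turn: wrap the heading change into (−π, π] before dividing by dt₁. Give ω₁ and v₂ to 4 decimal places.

ω₁ = -0.0644, v₂ = 2.1633

heading to target = atan2(3−-1.5, 2−-1) = 0.9828
Δθ = wrap(0.9828 − 1.0472) = -0.0644; ω₁ = Δθ/dt₁ = -0.0644
distance = √((2−-1)² + (3−-1.5)²) = 5.4083; v₂ = distance/dt₂ = 2.1633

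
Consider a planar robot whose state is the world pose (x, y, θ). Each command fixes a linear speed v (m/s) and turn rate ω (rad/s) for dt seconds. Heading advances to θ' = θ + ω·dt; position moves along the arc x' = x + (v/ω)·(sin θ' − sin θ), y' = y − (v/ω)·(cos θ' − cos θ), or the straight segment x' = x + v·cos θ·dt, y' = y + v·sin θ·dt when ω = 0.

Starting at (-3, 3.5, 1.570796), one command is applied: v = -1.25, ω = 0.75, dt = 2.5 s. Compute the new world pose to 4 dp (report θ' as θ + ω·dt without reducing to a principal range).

θ' = 1.5708 + 0.75·2.5 = 3.4458
R = v/ω = -1.25/0.75 = -1.6667
x' = -3 + -1.6667·(sin 3.4458 − sin 1.5708) = -0.8341
y' = 3.5 − -1.6667·(cos 3.4458 − cos 1.5708) = 1.9099

(-0.8341, 1.9099, 3.4458)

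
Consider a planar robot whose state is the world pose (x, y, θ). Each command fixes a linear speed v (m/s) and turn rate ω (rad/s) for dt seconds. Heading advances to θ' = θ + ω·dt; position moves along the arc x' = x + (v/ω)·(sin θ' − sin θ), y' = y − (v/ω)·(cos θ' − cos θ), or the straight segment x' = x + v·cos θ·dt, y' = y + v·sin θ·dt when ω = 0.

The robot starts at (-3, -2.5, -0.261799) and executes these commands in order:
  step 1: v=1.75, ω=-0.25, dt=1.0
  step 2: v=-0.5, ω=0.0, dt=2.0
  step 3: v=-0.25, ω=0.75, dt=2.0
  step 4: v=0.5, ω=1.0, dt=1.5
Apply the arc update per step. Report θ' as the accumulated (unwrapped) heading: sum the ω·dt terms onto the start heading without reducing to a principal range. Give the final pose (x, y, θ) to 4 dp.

(-2.8105, -2.1038, 2.4882)

step 1: θ'=-0.5118 (R=-7.0000) → pose (-1.3835, -3.1584, -0.5118)
step 2: θ'=-0.5118 (straight) → pose (-2.2554, -2.6687, -0.5118)
step 3: θ'=0.9882 (R=-0.3333) → pose (-2.6970, -2.7759, 0.9882)
step 4: θ'=2.4882 (R=0.5000) → pose (-2.8105, -2.1038, 2.4882)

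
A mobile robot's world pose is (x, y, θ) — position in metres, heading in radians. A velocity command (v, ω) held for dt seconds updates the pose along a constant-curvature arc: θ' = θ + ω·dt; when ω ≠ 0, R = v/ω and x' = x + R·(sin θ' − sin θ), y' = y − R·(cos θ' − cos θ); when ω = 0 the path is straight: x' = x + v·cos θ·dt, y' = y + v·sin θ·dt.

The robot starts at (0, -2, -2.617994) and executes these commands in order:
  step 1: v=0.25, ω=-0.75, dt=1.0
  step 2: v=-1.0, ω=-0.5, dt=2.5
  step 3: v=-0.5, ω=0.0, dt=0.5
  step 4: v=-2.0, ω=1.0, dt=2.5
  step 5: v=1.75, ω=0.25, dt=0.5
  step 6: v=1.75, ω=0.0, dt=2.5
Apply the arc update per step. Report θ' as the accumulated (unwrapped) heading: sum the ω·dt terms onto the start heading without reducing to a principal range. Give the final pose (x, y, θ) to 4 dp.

step 1: θ'=-3.3680 (R=-0.3333) → pose (-0.2415, -2.0362, -3.3680)
step 2: θ'=-4.6180 (R=2.0000) → pose (1.3007, -3.7966, -4.6180)
step 3: θ'=-4.6180 (straight) → pose (1.3242, -4.0455, -4.6180)
step 4: θ'=-2.1180 (R=-2.0000) → pose (5.0233, -4.8976, -2.1180)
step 5: θ'=-1.9930 (R=7.0000) → pose (4.6159, -5.6713, -1.9930)
step 6: θ'=-1.9930 (straight) → pose (2.8231, -9.6621, -1.9930)

(2.8231, -9.6621, -1.9930)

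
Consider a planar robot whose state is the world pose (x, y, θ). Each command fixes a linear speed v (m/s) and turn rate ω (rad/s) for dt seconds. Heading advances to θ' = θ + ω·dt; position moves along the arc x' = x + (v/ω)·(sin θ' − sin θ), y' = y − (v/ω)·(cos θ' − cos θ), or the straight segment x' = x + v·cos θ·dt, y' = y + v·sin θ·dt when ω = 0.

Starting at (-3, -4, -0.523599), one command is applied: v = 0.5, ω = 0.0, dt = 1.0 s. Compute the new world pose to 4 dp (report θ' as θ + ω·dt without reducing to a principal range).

(-2.5670, -4.2500, -0.5236)

θ' = -0.5236 + 0.0·1.0 = -0.5236
ω = 0 → straight: x' = -3 + 0.5·cos(-0.5236)·1.0 = -2.5670
y' = -4 + 0.5·sin(-0.5236)·1.0 = -4.2500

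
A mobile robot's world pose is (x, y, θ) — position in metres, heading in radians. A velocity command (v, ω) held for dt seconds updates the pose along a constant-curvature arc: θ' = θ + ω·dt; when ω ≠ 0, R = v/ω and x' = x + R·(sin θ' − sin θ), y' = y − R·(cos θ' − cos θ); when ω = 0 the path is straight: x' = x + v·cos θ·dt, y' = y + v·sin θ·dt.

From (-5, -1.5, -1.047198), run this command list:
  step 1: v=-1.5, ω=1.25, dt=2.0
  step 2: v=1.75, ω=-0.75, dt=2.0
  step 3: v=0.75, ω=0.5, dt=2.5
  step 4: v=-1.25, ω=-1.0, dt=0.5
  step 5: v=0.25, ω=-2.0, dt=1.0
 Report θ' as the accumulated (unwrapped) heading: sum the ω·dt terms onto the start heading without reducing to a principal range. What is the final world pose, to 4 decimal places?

(-3.4906, 0.4903, -1.2972)

step 1: θ'=1.4528 (R=-1.2000) → pose (-7.2309, -1.9587, 1.4528)
step 2: θ'=-0.0472 (R=-2.3333) → pose (-4.8037, 0.0973, -0.0472)
step 3: θ'=1.2028 (R=1.5000) → pose (-3.3333, 1.0560, 1.2028)
step 4: θ'=0.7028 (R=1.2500) → pose (-3.6917, 0.5519, 0.7028)
step 5: θ'=-1.2972 (R=-0.1250) → pose (-3.4906, 0.4903, -1.2972)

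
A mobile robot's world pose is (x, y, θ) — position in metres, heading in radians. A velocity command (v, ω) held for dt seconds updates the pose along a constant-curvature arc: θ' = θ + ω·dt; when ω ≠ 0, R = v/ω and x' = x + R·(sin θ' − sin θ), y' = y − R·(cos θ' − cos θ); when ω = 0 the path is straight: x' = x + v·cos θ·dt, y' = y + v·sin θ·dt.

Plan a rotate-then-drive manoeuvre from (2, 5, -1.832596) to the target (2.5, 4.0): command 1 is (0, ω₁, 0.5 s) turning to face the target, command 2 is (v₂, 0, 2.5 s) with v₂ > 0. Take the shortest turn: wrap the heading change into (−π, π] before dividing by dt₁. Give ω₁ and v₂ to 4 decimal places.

ω₁ = 1.4509, v₂ = 0.4472

heading to target = atan2(4−5, 2.5−2) = -1.1071
Δθ = wrap(-1.1071 − -1.8326) = 0.7254; ω₁ = Δθ/dt₁ = 1.4509
distance = √((2.5−2)² + (4−5)²) = 1.1180; v₂ = distance/dt₂ = 0.4472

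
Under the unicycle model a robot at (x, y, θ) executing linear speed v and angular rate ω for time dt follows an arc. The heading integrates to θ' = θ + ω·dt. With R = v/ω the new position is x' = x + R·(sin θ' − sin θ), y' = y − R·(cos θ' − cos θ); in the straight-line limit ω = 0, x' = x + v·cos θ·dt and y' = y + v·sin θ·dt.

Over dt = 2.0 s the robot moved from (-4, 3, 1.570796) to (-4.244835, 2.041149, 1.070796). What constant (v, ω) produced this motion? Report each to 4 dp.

v = -0.5000, ω = -0.2500

Δθ = 1.070796 − 1.570796 = -0.500000
ω = Δθ/dt = -0.500000/2.0 = -0.2500
R = −Δy/(cos θ' − cos θ) = 2.0000
v = R·ω = 2.0000·-0.2500 = -0.5000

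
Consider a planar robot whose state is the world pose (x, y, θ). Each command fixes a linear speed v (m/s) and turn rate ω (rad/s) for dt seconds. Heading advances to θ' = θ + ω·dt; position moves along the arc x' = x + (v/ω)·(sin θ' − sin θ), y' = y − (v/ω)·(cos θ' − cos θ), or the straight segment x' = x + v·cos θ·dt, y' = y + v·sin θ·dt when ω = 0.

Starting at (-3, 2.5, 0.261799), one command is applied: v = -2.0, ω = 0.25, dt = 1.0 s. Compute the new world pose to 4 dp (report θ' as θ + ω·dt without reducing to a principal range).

θ' = 0.2618 + 0.25·1.0 = 0.5118
R = v/ω = -2.0/0.25 = -8.0000
x' = -3 + -8.0000·(sin 0.5118 − sin 0.2618) = -4.8474
y' = 2.5 − -8.0000·(cos 0.5118 − cos 0.2618) = 1.7475

(-4.8474, 1.7475, 0.5118)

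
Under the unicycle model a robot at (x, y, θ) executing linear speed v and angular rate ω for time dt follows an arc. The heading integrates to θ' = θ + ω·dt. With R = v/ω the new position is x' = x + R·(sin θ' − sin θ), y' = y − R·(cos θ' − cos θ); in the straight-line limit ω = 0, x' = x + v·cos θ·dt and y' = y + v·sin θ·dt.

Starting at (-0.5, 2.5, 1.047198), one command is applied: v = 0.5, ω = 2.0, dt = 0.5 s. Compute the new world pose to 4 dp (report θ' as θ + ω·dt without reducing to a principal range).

θ' = 1.0472 + 2.0·0.5 = 2.0472
R = v/ω = 0.5/2.0 = 0.2500
x' = -0.5 + 0.2500·(sin 2.0472 − sin 1.0472) = -0.4943
y' = 2.5 − 0.2500·(cos 2.0472 − cos 1.0472) = 2.7396

(-0.4943, 2.7396, 2.0472)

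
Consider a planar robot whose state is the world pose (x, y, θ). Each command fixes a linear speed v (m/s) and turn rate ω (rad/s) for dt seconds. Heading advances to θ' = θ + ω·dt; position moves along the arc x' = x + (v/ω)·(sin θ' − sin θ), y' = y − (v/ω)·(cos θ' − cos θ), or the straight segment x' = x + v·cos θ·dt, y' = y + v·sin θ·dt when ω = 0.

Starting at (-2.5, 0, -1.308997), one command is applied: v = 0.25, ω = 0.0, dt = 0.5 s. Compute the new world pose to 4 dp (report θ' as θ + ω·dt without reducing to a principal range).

θ' = -1.3090 + 0.0·0.5 = -1.3090
ω = 0 → straight: x' = -2.5 + 0.25·cos(-1.3090)·0.5 = -2.4676
y' = 0 + 0.25·sin(-1.3090)·0.5 = -0.1207

(-2.4676, -0.1207, -1.3090)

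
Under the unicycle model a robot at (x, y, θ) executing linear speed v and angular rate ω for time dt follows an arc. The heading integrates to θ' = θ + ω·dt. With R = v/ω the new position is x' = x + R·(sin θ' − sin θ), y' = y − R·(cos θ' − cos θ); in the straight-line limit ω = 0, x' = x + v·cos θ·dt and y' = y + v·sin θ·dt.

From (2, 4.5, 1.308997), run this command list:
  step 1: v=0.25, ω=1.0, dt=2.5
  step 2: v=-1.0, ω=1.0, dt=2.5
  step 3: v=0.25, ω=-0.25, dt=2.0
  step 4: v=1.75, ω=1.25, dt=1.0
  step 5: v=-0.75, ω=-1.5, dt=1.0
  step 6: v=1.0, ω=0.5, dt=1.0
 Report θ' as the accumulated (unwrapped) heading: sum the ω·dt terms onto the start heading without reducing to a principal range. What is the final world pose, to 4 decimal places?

(3.2601, 6.2128, 6.0590)

step 1: θ'=3.8090 (R=0.2500) → pose (1.6038, 4.7611, 3.8090)
step 2: θ'=6.3090 (R=-1.0000) → pose (0.9590, 6.5462, 6.3090)
step 3: θ'=5.8090 (R=-1.0000) → pose (1.4414, 6.4362, 5.8090)
step 4: θ'=7.0590 (R=1.4000) → pose (3.0611, 6.6823, 7.0590)
step 5: θ'=5.5590 (R=0.5000) → pose (2.3797, 6.6647, 5.5590)
step 6: θ'=6.0590 (R=2.0000) → pose (3.2601, 6.2128, 6.0590)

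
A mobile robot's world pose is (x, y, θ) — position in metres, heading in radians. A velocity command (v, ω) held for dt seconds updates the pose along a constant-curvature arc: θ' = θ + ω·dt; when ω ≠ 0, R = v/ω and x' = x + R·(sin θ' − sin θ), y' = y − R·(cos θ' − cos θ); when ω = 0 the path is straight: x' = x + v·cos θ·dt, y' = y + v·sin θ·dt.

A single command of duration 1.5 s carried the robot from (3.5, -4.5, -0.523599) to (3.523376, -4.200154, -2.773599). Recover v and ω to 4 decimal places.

v = -0.2500, ω = -1.5000

Δθ = -2.773599 − -0.523599 = -2.250000
ω = Δθ/dt = -2.250000/1.5 = -1.5000
R = −Δy/(cos θ' − cos θ) = 0.1667
v = R·ω = 0.1667·-1.5000 = -0.2500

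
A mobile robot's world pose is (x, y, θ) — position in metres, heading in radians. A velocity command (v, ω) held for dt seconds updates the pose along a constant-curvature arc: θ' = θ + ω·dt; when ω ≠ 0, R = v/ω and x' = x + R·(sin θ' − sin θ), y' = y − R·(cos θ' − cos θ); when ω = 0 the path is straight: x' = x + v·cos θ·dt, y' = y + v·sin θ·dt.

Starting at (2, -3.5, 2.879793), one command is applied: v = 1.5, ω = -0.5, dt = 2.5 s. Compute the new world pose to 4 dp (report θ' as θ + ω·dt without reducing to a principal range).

(-0.2183, -0.7791, 1.6298)

θ' = 2.8798 + -0.5·2.5 = 1.6298
R = v/ω = 1.5/-0.5 = -3.0000
x' = 2 + -3.0000·(sin 1.6298 − sin 2.8798) = -0.2183
y' = -3.5 − -3.0000·(cos 1.6298 − cos 2.8798) = -0.7791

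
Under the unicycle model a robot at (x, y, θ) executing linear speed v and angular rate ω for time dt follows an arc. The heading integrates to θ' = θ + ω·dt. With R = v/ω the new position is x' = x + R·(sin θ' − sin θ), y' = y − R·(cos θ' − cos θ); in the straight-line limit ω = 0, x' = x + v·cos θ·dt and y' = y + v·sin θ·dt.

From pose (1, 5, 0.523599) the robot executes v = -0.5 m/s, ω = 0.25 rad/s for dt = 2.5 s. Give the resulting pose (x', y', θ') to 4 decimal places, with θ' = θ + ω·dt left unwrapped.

θ' = 0.5236 + 0.25·2.5 = 1.1486
R = v/ω = -0.5/0.25 = -2.0000
x' = 1 + -2.0000·(sin 1.1486 − sin 0.5236) = 0.1756
y' = 5 − -2.0000·(cos 1.1486 − cos 0.5236) = 4.0875

(0.1756, 4.0875, 1.1486)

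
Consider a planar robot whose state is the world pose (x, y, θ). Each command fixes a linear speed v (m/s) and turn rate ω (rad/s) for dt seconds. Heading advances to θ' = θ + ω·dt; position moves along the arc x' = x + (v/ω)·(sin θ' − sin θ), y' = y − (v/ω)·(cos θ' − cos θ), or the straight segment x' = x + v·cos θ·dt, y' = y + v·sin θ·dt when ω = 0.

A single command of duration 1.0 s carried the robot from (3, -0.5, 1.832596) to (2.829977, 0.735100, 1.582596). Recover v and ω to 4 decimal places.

v = 1.2500, ω = -0.2500

Δθ = 1.582596 − 1.832596 = -0.250000
ω = Δθ/dt = -0.250000/1.0 = -0.2500
R = −Δy/(cos θ' − cos θ) = -5.0000
v = R·ω = -5.0000·-0.2500 = 1.2500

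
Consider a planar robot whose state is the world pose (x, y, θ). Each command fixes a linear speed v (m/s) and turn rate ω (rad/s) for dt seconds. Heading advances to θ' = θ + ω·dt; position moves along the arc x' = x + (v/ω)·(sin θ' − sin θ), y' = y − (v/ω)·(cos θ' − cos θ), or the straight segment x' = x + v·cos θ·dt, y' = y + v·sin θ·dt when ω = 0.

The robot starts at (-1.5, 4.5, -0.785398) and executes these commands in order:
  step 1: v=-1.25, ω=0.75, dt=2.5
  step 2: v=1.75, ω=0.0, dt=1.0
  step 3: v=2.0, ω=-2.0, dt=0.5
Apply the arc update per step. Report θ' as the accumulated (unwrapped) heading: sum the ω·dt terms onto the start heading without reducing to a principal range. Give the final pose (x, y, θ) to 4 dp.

step 1: θ'=1.0896 (R=-1.6667) → pose (-4.1559, 4.0929, 1.0896)
step 2: θ'=1.0896 (straight) → pose (-3.3459, 5.6442, 1.0896)
step 3: θ'=0.0896 (R=-1.0000) → pose (-2.5490, 6.1773, 0.0896)

(-2.5490, 6.1773, 0.0896)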